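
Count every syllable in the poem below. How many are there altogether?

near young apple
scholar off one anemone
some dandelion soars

18

Line 1: near(1) + young(1) + apple(2) = 4
Line 2: scholar(2) + off(1) + one(1) + anemone(4) = 8
Line 3: some(1) + dandelion(4) + soars(1) = 6
Total: 4 + 8 + 6 = 18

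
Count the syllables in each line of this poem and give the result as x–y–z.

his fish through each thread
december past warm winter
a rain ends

5–7–3

Line 1: "his fish through each thread": 1+1+1+1+1 = 5
Line 2: "december past warm winter": 3+1+1+2 = 7
Line 3: "a rain ends": 1+1+1 = 3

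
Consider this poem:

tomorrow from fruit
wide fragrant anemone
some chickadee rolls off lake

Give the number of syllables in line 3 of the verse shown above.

7

Line 3: some(1) + chickadee(3) + rolls(1) + off(1) + lake(1) = 7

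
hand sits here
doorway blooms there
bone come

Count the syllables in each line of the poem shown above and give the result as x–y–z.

Line 1: "hand sits here": 1+1+1 = 3
Line 2: "doorway blooms there": 2+1+1 = 4
Line 3: "bone come": 1+1 = 2

3–4–2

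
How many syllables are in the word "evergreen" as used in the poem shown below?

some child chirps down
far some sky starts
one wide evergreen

3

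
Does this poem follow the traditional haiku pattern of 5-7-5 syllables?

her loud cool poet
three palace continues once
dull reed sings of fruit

Line 1: her (1), loud (1), cool (1), poet (2) → 5 ✓
Line 2: three (1), palace (2), continues (3), once (1) → 7 ✓
Line 3: dull (1), reed (1), sings (1), of (1), fruit (1) → 5 ✓

Yes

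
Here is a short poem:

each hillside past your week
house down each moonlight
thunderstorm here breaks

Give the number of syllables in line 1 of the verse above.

Line 1: each (1), hillside (2), past (1), your (1), week (1) → 6

6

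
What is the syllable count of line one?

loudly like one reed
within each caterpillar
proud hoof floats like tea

Line one: "loudly like one reed": 2+1+1+1 = 5

5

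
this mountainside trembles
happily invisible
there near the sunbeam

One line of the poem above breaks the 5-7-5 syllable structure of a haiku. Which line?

Line 1: this (1), mountainside (3), trembles (2) → 6 (expected 5)
Line 2: happily (3), invisible (4) → 7 ✓
Line 3: there (1), near (1), the (1), sunbeam (2) → 5 ✓

Line 1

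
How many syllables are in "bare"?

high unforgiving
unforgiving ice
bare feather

"bare" has 1 syllable.

1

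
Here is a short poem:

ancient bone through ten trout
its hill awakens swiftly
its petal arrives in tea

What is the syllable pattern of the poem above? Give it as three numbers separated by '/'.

Line 1: ancient(2) + bone(1) + through(1) + ten(1) + trout(1) = 6
Line 2: its(1) + hill(1) + awakens(3) + swiftly(2) = 7
Line 3: its(1) + petal(2) + arrives(2) + in(1) + tea(1) = 7

6/7/7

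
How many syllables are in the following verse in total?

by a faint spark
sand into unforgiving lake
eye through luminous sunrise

19

Line 1: by(1) + a(1) + faint(1) + spark(1) = 4
Line 2: sand(1) + into(2) + unforgiving(4) + lake(1) = 8
Line 3: eye(1) + through(1) + luminous(3) + sunrise(2) = 7
Total: 4 + 8 + 7 = 19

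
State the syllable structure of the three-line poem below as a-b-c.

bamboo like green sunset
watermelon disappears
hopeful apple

Line 1: bamboo(2) + like(1) + green(1) + sunset(2) = 6
Line 2: watermelon(4) + disappears(3) = 7
Line 3: hopeful(2) + apple(2) = 4

6-7-4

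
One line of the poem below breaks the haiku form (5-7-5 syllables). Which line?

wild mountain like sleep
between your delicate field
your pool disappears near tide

Line 1: "wild mountain like sleep": 1+2+1+1 = 5 ✓
Line 2: "between your delicate field": 2+1+3+1 = 7 ✓
Line 3: "your pool disappears near tide": 1+1+3+1+1 = 7 (expected 5)

Line 3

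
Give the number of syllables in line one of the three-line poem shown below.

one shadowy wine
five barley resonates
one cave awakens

5

Line one: "one shadowy wine": 1+3+1 = 5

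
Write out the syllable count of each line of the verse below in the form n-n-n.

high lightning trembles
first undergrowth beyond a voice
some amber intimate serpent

5-8-8

Line 1: high (1), lightning (2), trembles (2) → 5
Line 2: first (1), undergrowth (3), beyond (2), a (1), voice (1) → 8
Line 3: some (1), amber (2), intimate (3), serpent (2) → 8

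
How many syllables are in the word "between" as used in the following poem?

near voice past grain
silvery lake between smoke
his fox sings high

2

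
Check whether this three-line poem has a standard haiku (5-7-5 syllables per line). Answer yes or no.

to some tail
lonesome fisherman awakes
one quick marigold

No

Line 1: to (1), some (1), tail (1) → 3 (expected 5)
Line 2: lonesome (2), fisherman (3), awakes (2) → 7 ✓
Line 3: one (1), quick (1), marigold (3) → 5 ✓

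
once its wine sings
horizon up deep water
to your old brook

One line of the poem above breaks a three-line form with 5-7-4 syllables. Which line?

Line 1: "once its wine sings": 1+1+1+1 = 4 (expected 5)
Line 2: "horizon up deep water": 3+1+1+2 = 7 ✓
Line 3: "to your old brook": 1+1+1+1 = 4 ✓

Line 1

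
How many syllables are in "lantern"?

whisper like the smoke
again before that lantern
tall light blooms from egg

2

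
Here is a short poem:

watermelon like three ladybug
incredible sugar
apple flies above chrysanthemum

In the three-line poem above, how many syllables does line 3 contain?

9

Line 3: apple (2), flies (1), above (2), chrysanthemum (4) → 9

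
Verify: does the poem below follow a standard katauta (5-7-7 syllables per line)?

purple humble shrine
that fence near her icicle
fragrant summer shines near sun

Yes

Line 1: purple(2) + humble(2) + shrine(1) = 5 ✓
Line 2: that(1) + fence(1) + near(1) + her(1) + icicle(3) = 7 ✓
Line 3: fragrant(2) + summer(2) + shines(1) + near(1) + sun(1) = 7 ✓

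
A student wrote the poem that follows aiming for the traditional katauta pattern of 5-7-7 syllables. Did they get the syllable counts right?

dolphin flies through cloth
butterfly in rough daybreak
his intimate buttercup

Yes

Line 1: dolphin(2) + flies(1) + through(1) + cloth(1) = 5 ✓
Line 2: butterfly(3) + in(1) + rough(1) + daybreak(2) = 7 ✓
Line 3: his(1) + intimate(3) + buttercup(3) = 7 ✓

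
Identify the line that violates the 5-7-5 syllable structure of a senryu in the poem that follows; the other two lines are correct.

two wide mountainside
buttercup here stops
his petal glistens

Line 1: "two wide mountainside": 1+1+3 = 5 ✓
Line 2: "buttercup here stops": 3+1+1 = 5 (expected 7)
Line 3: "his petal glistens": 1+2+2 = 5 ✓

The second line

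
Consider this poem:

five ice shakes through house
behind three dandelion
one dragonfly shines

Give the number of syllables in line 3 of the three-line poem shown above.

Line 3: "one dragonfly shines": 1+3+1 = 5

5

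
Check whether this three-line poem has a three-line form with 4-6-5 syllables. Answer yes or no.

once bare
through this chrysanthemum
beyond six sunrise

No

Line 1: "once bare": 1+1 = 2 (expected 4)
Line 2: "through this chrysanthemum": 1+1+4 = 6 ✓
Line 3: "beyond six sunrise": 2+1+2 = 5 ✓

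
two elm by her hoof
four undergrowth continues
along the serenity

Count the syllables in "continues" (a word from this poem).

3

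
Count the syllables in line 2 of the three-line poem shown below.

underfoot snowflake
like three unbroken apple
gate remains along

Line 2: like (1), three (1), unbroken (3), apple (2) → 7

7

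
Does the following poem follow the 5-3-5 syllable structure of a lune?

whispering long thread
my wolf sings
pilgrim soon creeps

No

Line 1: whispering (3), long (1), thread (1) → 5 ✓
Line 2: my (1), wolf (1), sings (1) → 3 ✓
Line 3: pilgrim (2), soon (1), creeps (1) → 4 (expected 5)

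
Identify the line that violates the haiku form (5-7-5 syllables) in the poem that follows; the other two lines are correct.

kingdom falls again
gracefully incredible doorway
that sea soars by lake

Line 1: "kingdom falls again": 2+1+2 = 5 ✓
Line 2: "gracefully incredible doorway": 3+4+2 = 9 (expected 7)
Line 3: "that sea soars by lake": 1+1+1+1+1 = 5 ✓

The second line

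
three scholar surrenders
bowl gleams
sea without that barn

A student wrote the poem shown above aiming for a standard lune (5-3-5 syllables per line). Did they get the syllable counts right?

No

Line 1: three(1) + scholar(2) + surrenders(3) = 6 (expected 5)
Line 2: bowl(1) + gleams(1) = 2 (expected 3)
Line 3: sea(1) + without(2) + that(1) + barn(1) = 5 ✓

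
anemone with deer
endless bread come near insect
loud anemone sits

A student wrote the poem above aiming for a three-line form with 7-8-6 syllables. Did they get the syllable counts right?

No

Line 1: anemone (4), with (1), deer (1) → 6 (expected 7)
Line 2: endless (2), bread (1), come (1), near (1), insect (2) → 7 (expected 8)
Line 3: loud (1), anemone (4), sits (1) → 6 ✓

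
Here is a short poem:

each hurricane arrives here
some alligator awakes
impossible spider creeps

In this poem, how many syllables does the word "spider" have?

2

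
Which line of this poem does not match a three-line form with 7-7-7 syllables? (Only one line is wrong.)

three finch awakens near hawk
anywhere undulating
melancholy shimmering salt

Line 1: "three finch awakens near hawk": 1+1+3+1+1 = 7 ✓
Line 2: "anywhere undulating": 3+4 = 7 ✓
Line 3: "melancholy shimmering salt": 4+3+1 = 8 (expected 7)

The third line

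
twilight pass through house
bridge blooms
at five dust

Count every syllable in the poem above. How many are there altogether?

10

Line 1: twilight(2) + pass(1) + through(1) + house(1) = 5
Line 2: bridge(1) + blooms(1) = 2
Line 3: at(1) + five(1) + dust(1) = 3
Total: 5 + 2 + 3 = 10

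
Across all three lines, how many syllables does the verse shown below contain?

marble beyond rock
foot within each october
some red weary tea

Line 1: marble(2) + beyond(2) + rock(1) = 5
Line 2: foot(1) + within(2) + each(1) + october(3) = 7
Line 3: some(1) + red(1) + weary(2) + tea(1) = 5
Total: 5 + 7 + 5 = 17

17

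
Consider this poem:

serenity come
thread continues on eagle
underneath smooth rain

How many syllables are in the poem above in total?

Line 1: "serenity come": 4+1 = 5
Line 2: "thread continues on eagle": 1+3+1+2 = 7
Line 3: "underneath smooth rain": 3+1+1 = 5
Total: 5 + 7 + 5 = 17

17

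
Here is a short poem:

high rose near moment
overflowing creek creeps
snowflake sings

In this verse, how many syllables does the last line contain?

3

The last line: "snowflake sings": 2+1 = 3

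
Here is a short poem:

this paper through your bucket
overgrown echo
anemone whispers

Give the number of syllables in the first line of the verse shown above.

7

The first line: "this paper through your bucket": 1+2+1+1+2 = 7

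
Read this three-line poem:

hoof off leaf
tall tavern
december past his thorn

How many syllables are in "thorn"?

"thorn" has 1 syllable.

1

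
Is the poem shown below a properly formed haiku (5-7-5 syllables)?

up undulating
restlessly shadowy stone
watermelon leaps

Line 1: "up undulating": 1+4 = 5 ✓
Line 2: "restlessly shadowy stone": 3+3+1 = 7 ✓
Line 3: "watermelon leaps": 4+1 = 5 ✓

Yes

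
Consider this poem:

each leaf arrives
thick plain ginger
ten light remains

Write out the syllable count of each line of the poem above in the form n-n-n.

Line 1: "each leaf arrives": 1+1+2 = 4
Line 2: "thick plain ginger": 1+1+2 = 4
Line 3: "ten light remains": 1+1+2 = 4

4-4-4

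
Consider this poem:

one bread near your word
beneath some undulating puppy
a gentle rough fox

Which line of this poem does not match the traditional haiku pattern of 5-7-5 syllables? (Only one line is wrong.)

Line 2

Line 1: one (1), bread (1), near (1), your (1), word (1) → 5 ✓
Line 2: beneath (2), some (1), undulating (4), puppy (2) → 9 (expected 7)
Line 3: a (1), gentle (2), rough (1), fox (1) → 5 ✓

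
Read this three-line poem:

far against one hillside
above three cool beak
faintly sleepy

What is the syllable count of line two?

5

Line two: above(2) + three(1) + cool(1) + beak(1) = 5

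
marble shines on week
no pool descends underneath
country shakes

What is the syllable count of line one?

Line one: marble(2) + shines(1) + on(1) + week(1) = 5

5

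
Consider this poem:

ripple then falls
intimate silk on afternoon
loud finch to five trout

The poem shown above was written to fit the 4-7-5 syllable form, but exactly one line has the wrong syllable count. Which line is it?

Line 2

Line 1: ripple (2), then (1), falls (1) → 4 ✓
Line 2: intimate (3), silk (1), on (1), afternoon (3) → 8 (expected 7)
Line 3: loud (1), finch (1), to (1), five (1), trout (1) → 5 ✓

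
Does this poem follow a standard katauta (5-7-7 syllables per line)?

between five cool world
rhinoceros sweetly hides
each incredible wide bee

Line 1: between (2), five (1), cool (1), world (1) → 5 ✓
Line 2: rhinoceros (4), sweetly (2), hides (1) → 7 ✓
Line 3: each (1), incredible (4), wide (1), bee (1) → 7 ✓

Yes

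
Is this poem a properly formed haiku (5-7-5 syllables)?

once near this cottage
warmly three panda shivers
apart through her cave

Line 1: once(1) + near(1) + this(1) + cottage(2) = 5 ✓
Line 2: warmly(2) + three(1) + panda(2) + shivers(2) = 7 ✓
Line 3: apart(2) + through(1) + her(1) + cave(1) = 5 ✓

Yes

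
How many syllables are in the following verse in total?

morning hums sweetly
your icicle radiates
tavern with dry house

17

Line 1: "morning hums sweetly": 2+1+2 = 5
Line 2: "your icicle radiates": 1+3+3 = 7
Line 3: "tavern with dry house": 2+1+1+1 = 5
Total: 5 + 7 + 5 = 17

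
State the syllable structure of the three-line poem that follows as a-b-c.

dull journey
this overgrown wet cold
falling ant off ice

Line 1: dull (1), journey (2) → 3
Line 2: this (1), overgrown (3), wet (1), cold (1) → 6
Line 3: falling (2), ant (1), off (1), ice (1) → 5

3-6-5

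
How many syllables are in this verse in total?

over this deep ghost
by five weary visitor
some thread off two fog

17

Line 1: "over this deep ghost": 2+1+1+1 = 5
Line 2: "by five weary visitor": 1+1+2+3 = 7
Line 3: "some thread off two fog": 1+1+1+1+1 = 5
Total: 5 + 7 + 5 = 17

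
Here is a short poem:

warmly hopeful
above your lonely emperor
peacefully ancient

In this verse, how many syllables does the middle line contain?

8

The middle line: above(2) + your(1) + lonely(2) + emperor(3) = 8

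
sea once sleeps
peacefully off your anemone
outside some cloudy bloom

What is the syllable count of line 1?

3

Line 1: sea(1) + once(1) + sleeps(1) = 3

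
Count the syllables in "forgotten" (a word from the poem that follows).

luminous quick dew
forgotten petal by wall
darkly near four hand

3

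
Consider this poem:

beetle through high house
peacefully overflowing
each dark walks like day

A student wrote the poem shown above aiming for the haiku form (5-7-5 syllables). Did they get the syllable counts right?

Yes

Line 1: beetle (2), through (1), high (1), house (1) → 5 ✓
Line 2: peacefully (3), overflowing (4) → 7 ✓
Line 3: each (1), dark (1), walks (1), like (1), day (1) → 5 ✓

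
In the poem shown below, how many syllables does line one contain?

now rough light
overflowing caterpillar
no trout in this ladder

3

Line one: now (1), rough (1), light (1) → 3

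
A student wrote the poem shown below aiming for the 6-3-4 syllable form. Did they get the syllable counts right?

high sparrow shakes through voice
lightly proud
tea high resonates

Line 1: high (1), sparrow (2), shakes (1), through (1), voice (1) → 6 ✓
Line 2: lightly (2), proud (1) → 3 ✓
Line 3: tea (1), high (1), resonates (3) → 5 (expected 4)

No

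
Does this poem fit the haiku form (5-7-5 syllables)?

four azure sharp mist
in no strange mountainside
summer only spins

Line 1: "four azure sharp mist": 1+2+1+1 = 5 ✓
Line 2: "in no strange mountainside": 1+1+1+3 = 6 (expected 7)
Line 3: "summer only spins": 2+2+1 = 5 ✓

No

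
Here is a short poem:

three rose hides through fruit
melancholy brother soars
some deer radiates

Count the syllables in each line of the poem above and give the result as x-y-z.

5-7-5

Line 1: three (1), rose (1), hides (1), through (1), fruit (1) → 5
Line 2: melancholy (4), brother (2), soars (1) → 7
Line 3: some (1), deer (1), radiates (3) → 5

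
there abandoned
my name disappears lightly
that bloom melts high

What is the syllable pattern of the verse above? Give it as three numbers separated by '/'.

4/7/4

Line 1: there(1) + abandoned(3) = 4
Line 2: my(1) + name(1) + disappears(3) + lightly(2) = 7
Line 3: that(1) + bloom(1) + melts(1) + high(1) = 4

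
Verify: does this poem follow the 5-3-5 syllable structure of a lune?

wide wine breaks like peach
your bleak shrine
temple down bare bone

Yes

Line 1: wide(1) + wine(1) + breaks(1) + like(1) + peach(1) = 5 ✓
Line 2: your(1) + bleak(1) + shrine(1) = 3 ✓
Line 3: temple(2) + down(1) + bare(1) + bone(1) = 5 ✓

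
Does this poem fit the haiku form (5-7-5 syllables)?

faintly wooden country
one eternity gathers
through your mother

No

Line 1: faintly(2) + wooden(2) + country(2) = 6 (expected 5)
Line 2: one(1) + eternity(4) + gathers(2) = 7 ✓
Line 3: through(1) + your(1) + mother(2) = 4 (expected 5)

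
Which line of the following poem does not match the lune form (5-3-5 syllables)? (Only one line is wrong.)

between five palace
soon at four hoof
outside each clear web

Line 1: between (2), five (1), palace (2) → 5 ✓
Line 2: soon (1), at (1), four (1), hoof (1) → 4 (expected 3)
Line 3: outside (2), each (1), clear (1), web (1) → 5 ✓

Line 2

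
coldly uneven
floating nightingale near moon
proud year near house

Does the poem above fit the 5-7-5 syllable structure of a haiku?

No

Line 1: coldly(2) + uneven(3) = 5 ✓
Line 2: floating(2) + nightingale(3) + near(1) + moon(1) = 7 ✓
Line 3: proud(1) + year(1) + near(1) + house(1) = 4 (expected 5)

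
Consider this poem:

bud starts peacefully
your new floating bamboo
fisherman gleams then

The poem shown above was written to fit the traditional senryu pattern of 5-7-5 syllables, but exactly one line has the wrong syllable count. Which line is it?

Line 1: bud (1), starts (1), peacefully (3) → 5 ✓
Line 2: your (1), new (1), floating (2), bamboo (2) → 6 (expected 7)
Line 3: fisherman (3), gleams (1), then (1) → 5 ✓

The second line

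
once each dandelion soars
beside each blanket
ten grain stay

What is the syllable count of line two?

Line two: beside(2) + each(1) + blanket(2) = 5

5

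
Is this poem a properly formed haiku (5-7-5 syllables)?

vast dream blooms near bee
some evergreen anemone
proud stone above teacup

No

Line 1: vast (1), dream (1), blooms (1), near (1), bee (1) → 5 ✓
Line 2: some (1), evergreen (3), anemone (4) → 8 (expected 7)
Line 3: proud (1), stone (1), above (2), teacup (2) → 6 (expected 5)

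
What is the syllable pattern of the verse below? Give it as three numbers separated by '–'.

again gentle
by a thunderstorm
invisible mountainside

4–5–7

Line 1: again(2) + gentle(2) = 4
Line 2: by(1) + a(1) + thunderstorm(3) = 5
Line 3: invisible(4) + mountainside(3) = 7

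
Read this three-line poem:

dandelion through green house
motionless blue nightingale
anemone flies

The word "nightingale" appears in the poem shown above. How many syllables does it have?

3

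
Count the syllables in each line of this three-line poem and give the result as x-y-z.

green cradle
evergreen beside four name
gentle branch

Line 1: green (1), cradle (2) → 3
Line 2: evergreen (3), beside (2), four (1), name (1) → 7
Line 3: gentle (2), branch (1) → 3

3-7-3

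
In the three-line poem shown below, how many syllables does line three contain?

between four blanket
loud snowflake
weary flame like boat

Line three: weary(2) + flame(1) + like(1) + boat(1) = 5

5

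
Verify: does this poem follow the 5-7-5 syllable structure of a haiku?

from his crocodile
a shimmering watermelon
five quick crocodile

No

Line 1: "from his crocodile": 1+1+3 = 5 ✓
Line 2: "a shimmering watermelon": 1+3+4 = 8 (expected 7)
Line 3: "five quick crocodile": 1+1+3 = 5 ✓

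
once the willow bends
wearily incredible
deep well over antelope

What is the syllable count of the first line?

The first line: once (1), the (1), willow (2), bends (1) → 5

5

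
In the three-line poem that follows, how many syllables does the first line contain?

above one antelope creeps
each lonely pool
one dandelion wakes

7

The first line: "above one antelope creeps": 2+1+3+1 = 7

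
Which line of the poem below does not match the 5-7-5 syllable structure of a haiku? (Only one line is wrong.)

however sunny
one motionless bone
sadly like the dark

Line 2

Line 1: however(3) + sunny(2) = 5 ✓
Line 2: one(1) + motionless(3) + bone(1) = 5 (expected 7)
Line 3: sadly(2) + like(1) + the(1) + dark(1) = 5 ✓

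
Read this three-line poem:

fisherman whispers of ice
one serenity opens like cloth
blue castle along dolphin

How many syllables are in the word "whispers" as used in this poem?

"whispers" has 2 syllables.

2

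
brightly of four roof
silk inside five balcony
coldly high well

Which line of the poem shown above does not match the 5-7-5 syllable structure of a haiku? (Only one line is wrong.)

The third line

Line 1: brightly (2), of (1), four (1), roof (1) → 5 ✓
Line 2: silk (1), inside (2), five (1), balcony (3) → 7 ✓
Line 3: coldly (2), high (1), well (1) → 4 (expected 5)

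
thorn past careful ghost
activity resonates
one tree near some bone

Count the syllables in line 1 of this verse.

Line 1: thorn (1), past (1), careful (2), ghost (1) → 5

5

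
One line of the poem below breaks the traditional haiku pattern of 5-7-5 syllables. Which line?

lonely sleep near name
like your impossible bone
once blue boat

The third line

Line 1: "lonely sleep near name": 2+1+1+1 = 5 ✓
Line 2: "like your impossible bone": 1+1+4+1 = 7 ✓
Line 3: "once blue boat": 1+1+1 = 3 (expected 5)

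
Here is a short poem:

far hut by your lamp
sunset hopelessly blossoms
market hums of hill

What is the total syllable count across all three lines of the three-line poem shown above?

17

Line 1: "far hut by your lamp": 1+1+1+1+1 = 5
Line 2: "sunset hopelessly blossoms": 2+3+2 = 7
Line 3: "market hums of hill": 2+1+1+1 = 5
Total: 5 + 7 + 5 = 17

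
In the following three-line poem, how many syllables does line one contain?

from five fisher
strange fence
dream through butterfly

Line one: from(1) + five(1) + fisher(2) = 4

4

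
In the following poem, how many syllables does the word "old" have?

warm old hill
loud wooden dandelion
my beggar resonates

1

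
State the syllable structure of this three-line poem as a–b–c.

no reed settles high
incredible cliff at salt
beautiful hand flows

Line 1: "no reed settles high": 1+1+2+1 = 5
Line 2: "incredible cliff at salt": 4+1+1+1 = 7
Line 3: "beautiful hand flows": 3+1+1 = 5

5–7–5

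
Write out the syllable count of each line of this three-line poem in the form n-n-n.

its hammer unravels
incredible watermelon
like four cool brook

6-8-4

Line 1: "its hammer unravels": 1+2+3 = 6
Line 2: "incredible watermelon": 4+4 = 8
Line 3: "like four cool brook": 1+1+1+1 = 4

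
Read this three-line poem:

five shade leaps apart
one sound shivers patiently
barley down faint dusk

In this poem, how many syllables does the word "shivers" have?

2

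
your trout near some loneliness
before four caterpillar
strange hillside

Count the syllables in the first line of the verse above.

The first line: "your trout near some loneliness": 1+1+1+1+3 = 7

7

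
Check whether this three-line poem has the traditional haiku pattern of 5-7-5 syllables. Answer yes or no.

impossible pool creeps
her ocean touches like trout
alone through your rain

Line 1: "impossible pool creeps": 4+1+1 = 6 (expected 5)
Line 2: "her ocean touches like trout": 1+2+2+1+1 = 7 ✓
Line 3: "alone through your rain": 2+1+1+1 = 5 ✓

No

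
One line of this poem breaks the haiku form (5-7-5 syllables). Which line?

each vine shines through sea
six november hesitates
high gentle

Line 1: each (1), vine (1), shines (1), through (1), sea (1) → 5 ✓
Line 2: six (1), november (3), hesitates (3) → 7 ✓
Line 3: high (1), gentle (2) → 3 (expected 5)

The third line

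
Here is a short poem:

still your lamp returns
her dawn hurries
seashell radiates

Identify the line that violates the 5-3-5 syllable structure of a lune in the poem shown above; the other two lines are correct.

Line 1: still(1) + your(1) + lamp(1) + returns(2) = 5 ✓
Line 2: her(1) + dawn(1) + hurries(2) = 4 (expected 3)
Line 3: seashell(2) + radiates(3) = 5 ✓

Line 2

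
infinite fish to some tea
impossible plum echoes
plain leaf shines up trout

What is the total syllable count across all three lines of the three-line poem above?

19

Line 1: infinite (3), fish (1), to (1), some (1), tea (1) → 7
Line 2: impossible (4), plum (1), echoes (2) → 7
Line 3: plain (1), leaf (1), shines (1), up (1), trout (1) → 5
Total: 7 + 7 + 5 = 19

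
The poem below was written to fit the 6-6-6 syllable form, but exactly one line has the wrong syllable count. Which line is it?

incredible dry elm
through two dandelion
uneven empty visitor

Line 1: incredible (4), dry (1), elm (1) → 6 ✓
Line 2: through (1), two (1), dandelion (4) → 6 ✓
Line 3: uneven (3), empty (2), visitor (3) → 8 (expected 6)

Line 3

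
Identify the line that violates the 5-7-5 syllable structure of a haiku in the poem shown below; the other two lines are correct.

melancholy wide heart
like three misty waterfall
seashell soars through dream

Line 1: melancholy(4) + wide(1) + heart(1) = 6 (expected 5)
Line 2: like(1) + three(1) + misty(2) + waterfall(3) = 7 ✓
Line 3: seashell(2) + soars(1) + through(1) + dream(1) = 5 ✓

The first line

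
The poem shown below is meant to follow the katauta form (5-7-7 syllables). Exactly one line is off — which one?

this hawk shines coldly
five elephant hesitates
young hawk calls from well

The third line

Line 1: this(1) + hawk(1) + shines(1) + coldly(2) = 5 ✓
Line 2: five(1) + elephant(3) + hesitates(3) = 7 ✓
Line 3: young(1) + hawk(1) + calls(1) + from(1) + well(1) = 5 (expected 7)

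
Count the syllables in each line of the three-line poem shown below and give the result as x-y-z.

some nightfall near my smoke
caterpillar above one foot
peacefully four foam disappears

6-8-8

Line 1: "some nightfall near my smoke": 1+2+1+1+1 = 6
Line 2: "caterpillar above one foot": 4+2+1+1 = 8
Line 3: "peacefully four foam disappears": 3+1+1+3 = 8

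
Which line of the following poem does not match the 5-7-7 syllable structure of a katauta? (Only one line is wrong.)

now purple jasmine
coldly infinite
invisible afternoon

The second line

Line 1: now (1), purple (2), jasmine (2) → 5 ✓
Line 2: coldly (2), infinite (3) → 5 (expected 7)
Line 3: invisible (4), afternoon (3) → 7 ✓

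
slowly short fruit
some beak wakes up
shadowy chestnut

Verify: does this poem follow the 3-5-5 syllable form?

Line 1: "slowly short fruit": 2+1+1 = 4 (expected 3)
Line 2: "some beak wakes up": 1+1+1+1 = 4 (expected 5)
Line 3: "shadowy chestnut": 3+2 = 5 ✓

No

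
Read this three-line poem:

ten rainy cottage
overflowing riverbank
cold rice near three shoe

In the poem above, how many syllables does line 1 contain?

5

Line 1: ten (1), rainy (2), cottage (2) → 5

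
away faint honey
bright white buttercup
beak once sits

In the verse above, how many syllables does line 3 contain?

Line 3: "beak once sits": 1+1+1 = 3

3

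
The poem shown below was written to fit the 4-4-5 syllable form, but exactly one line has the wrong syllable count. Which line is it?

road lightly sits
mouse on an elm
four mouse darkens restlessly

Line 1: road(1) + lightly(2) + sits(1) = 4 ✓
Line 2: mouse(1) + on(1) + an(1) + elm(1) = 4 ✓
Line 3: four(1) + mouse(1) + darkens(2) + restlessly(3) = 7 (expected 5)

The third line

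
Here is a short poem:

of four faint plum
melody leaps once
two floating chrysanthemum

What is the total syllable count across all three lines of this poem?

Line 1: of(1) + four(1) + faint(1) + plum(1) = 4
Line 2: melody(3) + leaps(1) + once(1) = 5
Line 3: two(1) + floating(2) + chrysanthemum(4) = 7
Total: 4 + 5 + 7 = 16

16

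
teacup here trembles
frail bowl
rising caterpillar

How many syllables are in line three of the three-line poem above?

6

Line three: rising (2), caterpillar (4) → 6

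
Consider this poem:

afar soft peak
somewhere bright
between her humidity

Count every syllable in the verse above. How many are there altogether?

Line 1: afar (2), soft (1), peak (1) → 4
Line 2: somewhere (2), bright (1) → 3
Line 3: between (2), her (1), humidity (4) → 7
Total: 4 + 3 + 7 = 14

14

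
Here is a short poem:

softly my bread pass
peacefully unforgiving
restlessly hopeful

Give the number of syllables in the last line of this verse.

The last line: restlessly(3) + hopeful(2) = 5

5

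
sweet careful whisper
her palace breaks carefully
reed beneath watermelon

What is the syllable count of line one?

Line one: sweet (1), careful (2), whisper (2) → 5

5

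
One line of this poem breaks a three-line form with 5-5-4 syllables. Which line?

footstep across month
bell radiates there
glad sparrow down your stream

Line 3

Line 1: "footstep across month": 2+2+1 = 5 ✓
Line 2: "bell radiates there": 1+3+1 = 5 ✓
Line 3: "glad sparrow down your stream": 1+2+1+1+1 = 6 (expected 4)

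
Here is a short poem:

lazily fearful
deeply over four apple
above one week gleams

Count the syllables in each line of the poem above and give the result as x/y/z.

5/7/5

Line 1: lazily(3) + fearful(2) = 5
Line 2: deeply(2) + over(2) + four(1) + apple(2) = 7
Line 3: above(2) + one(1) + week(1) + gleams(1) = 5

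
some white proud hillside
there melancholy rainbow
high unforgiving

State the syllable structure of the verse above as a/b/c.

Line 1: some(1) + white(1) + proud(1) + hillside(2) = 5
Line 2: there(1) + melancholy(4) + rainbow(2) = 7
Line 3: high(1) + unforgiving(4) = 5

5/7/5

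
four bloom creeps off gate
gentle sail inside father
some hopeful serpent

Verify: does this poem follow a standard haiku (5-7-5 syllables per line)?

Yes

Line 1: four (1), bloom (1), creeps (1), off (1), gate (1) → 5 ✓
Line 2: gentle (2), sail (1), inside (2), father (2) → 7 ✓
Line 3: some (1), hopeful (2), serpent (2) → 5 ✓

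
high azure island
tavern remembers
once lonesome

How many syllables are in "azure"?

2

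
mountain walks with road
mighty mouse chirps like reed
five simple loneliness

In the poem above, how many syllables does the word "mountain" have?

2

"mountain" has 2 syllables.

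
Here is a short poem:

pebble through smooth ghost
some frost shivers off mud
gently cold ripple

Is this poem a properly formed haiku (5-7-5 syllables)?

No

Line 1: pebble(2) + through(1) + smooth(1) + ghost(1) = 5 ✓
Line 2: some(1) + frost(1) + shivers(2) + off(1) + mud(1) = 6 (expected 7)
Line 3: gently(2) + cold(1) + ripple(2) = 5 ✓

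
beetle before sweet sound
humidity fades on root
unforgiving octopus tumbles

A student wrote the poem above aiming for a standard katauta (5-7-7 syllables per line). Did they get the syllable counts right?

No

Line 1: beetle(2) + before(2) + sweet(1) + sound(1) = 6 (expected 5)
Line 2: humidity(4) + fades(1) + on(1) + root(1) = 7 ✓
Line 3: unforgiving(4) + octopus(3) + tumbles(2) = 9 (expected 7)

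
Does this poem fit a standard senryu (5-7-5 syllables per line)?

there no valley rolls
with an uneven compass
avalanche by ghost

Line 1: there(1) + no(1) + valley(2) + rolls(1) = 5 ✓
Line 2: with(1) + an(1) + uneven(3) + compass(2) = 7 ✓
Line 3: avalanche(3) + by(1) + ghost(1) = 5 ✓

Yes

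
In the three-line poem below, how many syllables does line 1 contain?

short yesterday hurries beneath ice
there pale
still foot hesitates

Line 1: "short yesterday hurries beneath ice": 1+3+2+2+1 = 9

9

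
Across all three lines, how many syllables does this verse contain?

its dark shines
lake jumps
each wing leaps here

Line 1: its (1), dark (1), shines (1) → 3
Line 2: lake (1), jumps (1) → 2
Line 3: each (1), wing (1), leaps (1), here (1) → 4
Total: 3 + 2 + 4 = 9

9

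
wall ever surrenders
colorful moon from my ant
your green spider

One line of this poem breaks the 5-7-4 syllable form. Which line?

Line 1: "wall ever surrenders": 1+2+3 = 6 (expected 5)
Line 2: "colorful moon from my ant": 3+1+1+1+1 = 7 ✓
Line 3: "your green spider": 1+1+2 = 4 ✓

Line 1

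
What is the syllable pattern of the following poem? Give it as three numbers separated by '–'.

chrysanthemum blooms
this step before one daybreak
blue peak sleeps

Line 1: "chrysanthemum blooms": 4+1 = 5
Line 2: "this step before one daybreak": 1+1+2+1+2 = 7
Line 3: "blue peak sleeps": 1+1+1 = 3

5–7–3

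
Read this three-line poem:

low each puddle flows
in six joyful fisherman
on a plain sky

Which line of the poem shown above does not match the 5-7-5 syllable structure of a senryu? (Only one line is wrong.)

Line 1: "low each puddle flows": 1+1+2+1 = 5 ✓
Line 2: "in six joyful fisherman": 1+1+2+3 = 7 ✓
Line 3: "on a plain sky": 1+1+1+1 = 4 (expected 5)

Line 3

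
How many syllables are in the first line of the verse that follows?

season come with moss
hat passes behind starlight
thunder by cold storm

5

The first line: season (2), come (1), with (1), moss (1) → 5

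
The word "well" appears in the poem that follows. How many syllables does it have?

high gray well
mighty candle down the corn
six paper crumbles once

"well" has 1 syllable.

1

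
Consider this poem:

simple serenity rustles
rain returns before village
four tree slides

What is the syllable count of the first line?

8

The first line: simple(2) + serenity(4) + rustles(2) = 8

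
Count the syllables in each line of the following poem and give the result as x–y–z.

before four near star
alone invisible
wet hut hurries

5–6–4

Line 1: before (2), four (1), near (1), star (1) → 5
Line 2: alone (2), invisible (4) → 6
Line 3: wet (1), hut (1), hurries (2) → 4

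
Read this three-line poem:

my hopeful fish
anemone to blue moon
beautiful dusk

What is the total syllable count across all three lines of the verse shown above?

15

Line 1: "my hopeful fish": 1+2+1 = 4
Line 2: "anemone to blue moon": 4+1+1+1 = 7
Line 3: "beautiful dusk": 3+1 = 4
Total: 4 + 7 + 4 = 15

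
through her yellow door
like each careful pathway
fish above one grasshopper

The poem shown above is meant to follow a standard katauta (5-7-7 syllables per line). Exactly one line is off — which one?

Line 2

Line 1: through (1), her (1), yellow (2), door (1) → 5 ✓
Line 2: like (1), each (1), careful (2), pathway (2) → 6 (expected 7)
Line 3: fish (1), above (2), one (1), grasshopper (3) → 7 ✓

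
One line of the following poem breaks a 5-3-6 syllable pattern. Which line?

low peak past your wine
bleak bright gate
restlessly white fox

Line 1: "low peak past your wine": 1+1+1+1+1 = 5 ✓
Line 2: "bleak bright gate": 1+1+1 = 3 ✓
Line 3: "restlessly white fox": 3+1+1 = 5 (expected 6)

The third line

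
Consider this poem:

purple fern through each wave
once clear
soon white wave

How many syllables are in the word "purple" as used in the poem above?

"purple" has 2 syllables.

2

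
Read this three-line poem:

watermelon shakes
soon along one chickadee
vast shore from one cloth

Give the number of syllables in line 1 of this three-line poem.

5

Line 1: "watermelon shakes": 4+1 = 5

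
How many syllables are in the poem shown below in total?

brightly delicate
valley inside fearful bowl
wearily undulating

Line 1: "brightly delicate": 2+3 = 5
Line 2: "valley inside fearful bowl": 2+2+2+1 = 7
Line 3: "wearily undulating": 3+4 = 7
Total: 5 + 7 + 7 = 19

19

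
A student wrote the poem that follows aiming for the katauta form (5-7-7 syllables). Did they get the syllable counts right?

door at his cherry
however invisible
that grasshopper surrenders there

Line 1: door (1), at (1), his (1), cherry (2) → 5 ✓
Line 2: however (3), invisible (4) → 7 ✓
Line 3: that (1), grasshopper (3), surrenders (3), there (1) → 8 (expected 7)

No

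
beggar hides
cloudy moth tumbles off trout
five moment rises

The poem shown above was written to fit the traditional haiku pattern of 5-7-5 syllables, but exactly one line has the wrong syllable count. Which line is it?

The first line

Line 1: beggar (2), hides (1) → 3 (expected 5)
Line 2: cloudy (2), moth (1), tumbles (2), off (1), trout (1) → 7 ✓
Line 3: five (1), moment (2), rises (2) → 5 ✓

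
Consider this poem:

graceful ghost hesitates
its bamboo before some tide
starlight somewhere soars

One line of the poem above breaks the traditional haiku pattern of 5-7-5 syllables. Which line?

Line 1

Line 1: "graceful ghost hesitates": 2+1+3 = 6 (expected 5)
Line 2: "its bamboo before some tide": 1+2+2+1+1 = 7 ✓
Line 3: "starlight somewhere soars": 2+2+1 = 5 ✓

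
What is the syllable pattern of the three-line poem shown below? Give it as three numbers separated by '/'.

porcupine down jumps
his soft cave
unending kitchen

5/3/5

Line 1: "porcupine down jumps": 3+1+1 = 5
Line 2: "his soft cave": 1+1+1 = 3
Line 3: "unending kitchen": 3+2 = 5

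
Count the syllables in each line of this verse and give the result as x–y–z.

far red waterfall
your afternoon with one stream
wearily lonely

5–7–5

Line 1: far (1), red (1), waterfall (3) → 5
Line 2: your (1), afternoon (3), with (1), one (1), stream (1) → 7
Line 3: wearily (3), lonely (2) → 5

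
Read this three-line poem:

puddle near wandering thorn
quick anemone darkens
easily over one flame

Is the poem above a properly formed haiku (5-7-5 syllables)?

No

Line 1: "puddle near wandering thorn": 2+1+3+1 = 7 (expected 5)
Line 2: "quick anemone darkens": 1+4+2 = 7 ✓
Line 3: "easily over one flame": 3+2+1+1 = 7 (expected 5)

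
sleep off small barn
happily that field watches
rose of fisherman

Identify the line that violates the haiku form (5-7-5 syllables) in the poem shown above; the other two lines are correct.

The first line

Line 1: sleep (1), off (1), small (1), barn (1) → 4 (expected 5)
Line 2: happily (3), that (1), field (1), watches (2) → 7 ✓
Line 3: rose (1), of (1), fisherman (3) → 5 ✓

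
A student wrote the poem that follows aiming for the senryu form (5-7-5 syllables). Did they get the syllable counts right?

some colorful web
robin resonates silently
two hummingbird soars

Line 1: some(1) + colorful(3) + web(1) = 5 ✓
Line 2: robin(2) + resonates(3) + silently(3) = 8 (expected 7)
Line 3: two(1) + hummingbird(3) + soars(1) = 5 ✓

No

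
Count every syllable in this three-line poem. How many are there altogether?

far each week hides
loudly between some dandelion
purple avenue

18

Line 1: far(1) + each(1) + week(1) + hides(1) = 4
Line 2: loudly(2) + between(2) + some(1) + dandelion(4) = 9
Line 3: purple(2) + avenue(3) = 5
Total: 4 + 9 + 5 = 18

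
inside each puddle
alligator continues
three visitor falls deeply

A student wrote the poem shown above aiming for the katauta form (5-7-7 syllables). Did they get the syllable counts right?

Line 1: inside(2) + each(1) + puddle(2) = 5 ✓
Line 2: alligator(4) + continues(3) = 7 ✓
Line 3: three(1) + visitor(3) + falls(1) + deeply(2) = 7 ✓

Yes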